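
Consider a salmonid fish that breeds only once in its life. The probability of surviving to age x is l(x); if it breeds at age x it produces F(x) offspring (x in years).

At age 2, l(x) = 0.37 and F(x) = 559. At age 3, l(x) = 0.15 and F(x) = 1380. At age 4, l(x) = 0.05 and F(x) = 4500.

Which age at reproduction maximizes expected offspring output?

Expected offspring if breeding at age x = l(x) × F(x):
  age 2: 0.37 × 559 = 206.830
  age 3: 0.15 × 1380 = 207.000
  age 4: 0.05 × 4500 = 225.000
Maximum at age 4 (225.000).

4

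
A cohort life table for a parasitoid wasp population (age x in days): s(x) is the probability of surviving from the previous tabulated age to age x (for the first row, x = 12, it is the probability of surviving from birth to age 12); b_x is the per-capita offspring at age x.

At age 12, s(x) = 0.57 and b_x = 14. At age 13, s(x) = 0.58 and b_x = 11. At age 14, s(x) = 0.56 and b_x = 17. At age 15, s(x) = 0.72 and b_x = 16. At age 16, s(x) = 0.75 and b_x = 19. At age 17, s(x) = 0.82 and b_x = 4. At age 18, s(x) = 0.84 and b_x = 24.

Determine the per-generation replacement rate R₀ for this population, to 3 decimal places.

Survivorship from birth: l_x = s_12·s_13·…·s_x.
  l_12 = 0.57000
  l_13 = 0.33060
  l_14 = 0.18514
  l_15 = 0.13330
  l_16 = 0.09997
  l_17 = 0.08198
  l_18 = 0.06886
R₀ = Σ l_x b_x:
  age 12: 0.57000 × 14 = 7.9800
  age 13: 0.33060 × 11 = 3.6366
  age 14: 0.18514 × 17 = 3.1474
  age 15: 0.13330 × 16 = 2.1328
  age 16: 0.09997 × 19 = 1.8994
  age 17: 0.08198 × 4 = 0.3279
  age 18: 0.06886 × 24 = 1.6526
R₀ = 7.9800 + 3.6366 + 3.1474 + 2.1328 + 1.8994 + 0.3279 + 1.6526 = 20.7768

20.777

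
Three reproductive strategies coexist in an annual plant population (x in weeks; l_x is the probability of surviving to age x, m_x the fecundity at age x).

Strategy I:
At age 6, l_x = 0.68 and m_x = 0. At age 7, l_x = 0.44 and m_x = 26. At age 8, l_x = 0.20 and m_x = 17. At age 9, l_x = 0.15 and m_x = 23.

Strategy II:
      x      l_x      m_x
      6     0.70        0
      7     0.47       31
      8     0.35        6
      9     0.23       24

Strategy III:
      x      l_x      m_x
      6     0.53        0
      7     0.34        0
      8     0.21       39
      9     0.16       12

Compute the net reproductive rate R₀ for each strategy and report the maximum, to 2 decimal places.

22.19

Strategy I: R₀ = 0.68×0 + 0.44×26 + 0.20×17 + 0.15×23 = 18.2900
Strategy II: R₀ = 0.70×0 + 0.47×31 + 0.35×6 + 0.23×24 = 22.1900
Strategy III: R₀ = 0.53×0 + 0.34×0 + 0.21×39 + 0.16×12 = 10.1100
Highest R₀: strategy II with 22.1900.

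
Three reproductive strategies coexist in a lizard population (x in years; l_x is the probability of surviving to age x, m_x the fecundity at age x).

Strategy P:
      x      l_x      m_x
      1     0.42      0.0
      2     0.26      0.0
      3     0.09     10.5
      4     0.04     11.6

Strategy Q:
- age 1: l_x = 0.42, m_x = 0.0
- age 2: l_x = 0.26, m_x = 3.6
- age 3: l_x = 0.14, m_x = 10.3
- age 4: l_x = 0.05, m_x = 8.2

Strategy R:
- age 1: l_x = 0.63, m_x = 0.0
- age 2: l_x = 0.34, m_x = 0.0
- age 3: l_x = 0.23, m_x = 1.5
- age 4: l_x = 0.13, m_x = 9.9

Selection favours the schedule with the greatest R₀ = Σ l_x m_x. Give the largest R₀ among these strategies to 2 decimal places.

Strategy P: R₀ = 0.42×0.0 + 0.26×0.0 + 0.09×10.5 + 0.04×11.6 = 1.4090
Strategy Q: R₀ = 0.42×0.0 + 0.26×3.6 + 0.14×10.3 + 0.05×8.2 = 2.7880
Strategy R: R₀ = 0.63×0.0 + 0.34×0.0 + 0.23×1.5 + 0.13×9.9 = 1.6320
Highest R₀: strategy Q with 2.7880.

2.79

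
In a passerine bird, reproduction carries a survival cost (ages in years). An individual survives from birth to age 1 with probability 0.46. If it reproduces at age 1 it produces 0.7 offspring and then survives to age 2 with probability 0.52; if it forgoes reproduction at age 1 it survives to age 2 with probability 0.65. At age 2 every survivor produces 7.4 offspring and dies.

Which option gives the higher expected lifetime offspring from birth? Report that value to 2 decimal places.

2.21

breed at age 1: R₀ = 0.46 × (0.7 + 0.52 × 7.4) = 0.46 × 4.5480 = 2.0921
delay to age 2: R₀ = 0.46 × (0.65 × 7.4) = 0.46 × 4.8100 = 2.2126
Higher: delay to age 2 (2.2126).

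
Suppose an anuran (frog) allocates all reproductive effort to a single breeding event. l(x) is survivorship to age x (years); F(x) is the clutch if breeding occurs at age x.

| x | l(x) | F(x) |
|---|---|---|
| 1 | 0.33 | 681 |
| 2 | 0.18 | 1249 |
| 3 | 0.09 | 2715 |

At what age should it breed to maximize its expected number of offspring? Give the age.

3

Expected offspring if breeding at age x = l(x) × F(x):
  age 1: 0.33 × 681 = 224.730
  age 2: 0.18 × 1249 = 224.820
  age 3: 0.09 × 2715 = 244.350
Maximum at age 3 (244.350).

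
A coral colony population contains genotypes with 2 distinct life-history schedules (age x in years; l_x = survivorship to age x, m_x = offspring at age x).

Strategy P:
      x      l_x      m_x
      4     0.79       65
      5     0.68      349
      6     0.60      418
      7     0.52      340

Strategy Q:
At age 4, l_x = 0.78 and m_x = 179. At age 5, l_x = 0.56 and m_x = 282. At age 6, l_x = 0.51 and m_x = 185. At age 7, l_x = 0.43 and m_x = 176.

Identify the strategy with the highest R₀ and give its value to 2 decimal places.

Strategy P: R₀ = 0.79×65 + 0.68×349 + 0.60×418 + 0.52×340 = 716.2700
Strategy Q: R₀ = 0.78×179 + 0.56×282 + 0.51×185 + 0.43×176 = 467.5700
Highest R₀: strategy P with 716.2700.

716.27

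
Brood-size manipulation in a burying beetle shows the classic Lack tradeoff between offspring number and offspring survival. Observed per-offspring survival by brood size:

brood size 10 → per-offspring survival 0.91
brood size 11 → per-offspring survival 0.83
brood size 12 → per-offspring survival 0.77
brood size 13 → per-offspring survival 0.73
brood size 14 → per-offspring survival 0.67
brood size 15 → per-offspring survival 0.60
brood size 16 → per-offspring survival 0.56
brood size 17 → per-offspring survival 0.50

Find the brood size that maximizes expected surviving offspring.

Expected surviving offspring = c × s(c):
  c=10: 10 × 0.91 = 9.100
  c=11: 11 × 0.83 = 9.130
  c=12: 12 × 0.77 = 9.240
  c=13: 13 × 0.73 = 9.490
  c=14: 14 × 0.67 = 9.380
  c=15: 15 × 0.60 = 9.000
  c=16: 16 × 0.56 = 8.960
  c=17: 17 × 0.50 = 8.500
Maximum at c = 13 (9.490 surviving offspring).

13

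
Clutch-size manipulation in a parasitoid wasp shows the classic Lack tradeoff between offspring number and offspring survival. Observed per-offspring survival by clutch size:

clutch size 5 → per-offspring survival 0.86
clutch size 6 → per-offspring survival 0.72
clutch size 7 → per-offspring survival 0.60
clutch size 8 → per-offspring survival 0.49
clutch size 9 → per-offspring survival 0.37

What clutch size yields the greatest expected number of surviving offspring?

6

Expected surviving offspring = c × s(c):
  c=5: 5 × 0.86 = 4.300
  c=6: 6 × 0.72 = 4.320
  c=7: 7 × 0.60 = 4.200
  c=8: 8 × 0.49 = 3.920
  c=9: 9 × 0.37 = 3.330
Maximum at c = 6 (4.320 surviving offspring).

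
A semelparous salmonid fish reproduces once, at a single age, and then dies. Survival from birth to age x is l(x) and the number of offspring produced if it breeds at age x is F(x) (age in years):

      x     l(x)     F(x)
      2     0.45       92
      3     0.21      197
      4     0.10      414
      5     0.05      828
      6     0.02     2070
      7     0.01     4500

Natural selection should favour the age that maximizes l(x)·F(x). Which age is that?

7

Expected offspring if breeding at age x = l(x) × F(x):
  age 2: 0.45 × 92 = 41.400
  age 3: 0.21 × 197 = 41.370
  age 4: 0.10 × 414 = 41.400
  age 5: 0.05 × 828 = 41.400
  age 6: 0.02 × 2070 = 41.400
  age 7: 0.01 × 4500 = 45.000
Maximum at age 7 (45.000).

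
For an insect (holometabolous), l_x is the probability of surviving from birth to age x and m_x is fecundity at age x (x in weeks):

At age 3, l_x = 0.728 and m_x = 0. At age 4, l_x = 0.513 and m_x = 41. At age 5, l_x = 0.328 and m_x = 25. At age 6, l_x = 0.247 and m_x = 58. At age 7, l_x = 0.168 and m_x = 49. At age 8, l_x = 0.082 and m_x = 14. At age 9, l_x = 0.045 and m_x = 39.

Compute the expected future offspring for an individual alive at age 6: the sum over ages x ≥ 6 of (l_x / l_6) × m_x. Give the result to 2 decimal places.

103.08

l_6 = 0.247. Conditional survival from age 6 to x is l_x / l_6.
  x=6: (0.247/0.247) × 58 = 58.0000
  x=7: (0.168/0.247) × 49 = 33.3279
  x=8: (0.082/0.247) × 14 = 4.6478
  x=9: (0.045/0.247) × 39 = 7.1053
Sum = 58.0000 + 33.3279 + 4.6478 + 7.1053 = 103.0810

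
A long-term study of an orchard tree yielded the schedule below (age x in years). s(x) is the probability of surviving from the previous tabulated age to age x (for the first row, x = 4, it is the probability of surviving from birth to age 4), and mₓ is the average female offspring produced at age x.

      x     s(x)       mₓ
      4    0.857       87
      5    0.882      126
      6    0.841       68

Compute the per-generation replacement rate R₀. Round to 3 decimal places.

213.026

Survivorship from birth: l_x = s_4·s_5·…·s_x.
  l_4 = 0.85700
  l_5 = 0.75587
  l_6 = 0.63569
R₀ = Σ l_x mₓ:
  age 4: 0.85700 × 87 = 74.5590
  age 5: 0.75587 × 126 = 95.2396
  age 6: 0.63569 × 68 = 43.2269
R₀ = 74.5590 + 95.2396 + 43.2269 = 213.0255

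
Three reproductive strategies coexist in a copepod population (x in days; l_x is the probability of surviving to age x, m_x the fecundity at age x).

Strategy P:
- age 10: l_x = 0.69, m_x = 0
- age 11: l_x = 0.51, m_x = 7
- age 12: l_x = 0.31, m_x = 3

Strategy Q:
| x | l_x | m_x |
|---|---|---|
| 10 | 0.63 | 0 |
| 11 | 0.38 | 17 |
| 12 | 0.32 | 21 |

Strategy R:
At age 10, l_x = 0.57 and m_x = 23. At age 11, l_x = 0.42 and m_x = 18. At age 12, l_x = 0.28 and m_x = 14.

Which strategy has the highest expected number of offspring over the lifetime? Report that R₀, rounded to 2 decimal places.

Strategy P: R₀ = 0.69×0 + 0.51×7 + 0.31×3 = 4.5000
Strategy Q: R₀ = 0.63×0 + 0.38×17 + 0.32×21 = 13.1800
Strategy R: R₀ = 0.57×23 + 0.42×18 + 0.28×14 = 24.5900
Highest R₀: strategy R with 24.5900.

24.59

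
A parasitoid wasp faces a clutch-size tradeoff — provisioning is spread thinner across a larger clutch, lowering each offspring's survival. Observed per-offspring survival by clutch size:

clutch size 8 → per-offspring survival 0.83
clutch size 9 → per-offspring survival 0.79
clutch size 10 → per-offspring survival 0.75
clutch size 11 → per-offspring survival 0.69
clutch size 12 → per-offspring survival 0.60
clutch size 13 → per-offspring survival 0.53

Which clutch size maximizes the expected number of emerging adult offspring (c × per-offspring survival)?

Expected emerging adult offspring = c × s(c):
  c=8: 8 × 0.83 = 6.640
  c=9: 9 × 0.79 = 7.110
  c=10: 10 × 0.75 = 7.500
  c=11: 11 × 0.69 = 7.590
  c=12: 12 × 0.60 = 7.200
  c=13: 13 × 0.53 = 6.890
Maximum at c = 11 (7.590 emerging adult offspring).

11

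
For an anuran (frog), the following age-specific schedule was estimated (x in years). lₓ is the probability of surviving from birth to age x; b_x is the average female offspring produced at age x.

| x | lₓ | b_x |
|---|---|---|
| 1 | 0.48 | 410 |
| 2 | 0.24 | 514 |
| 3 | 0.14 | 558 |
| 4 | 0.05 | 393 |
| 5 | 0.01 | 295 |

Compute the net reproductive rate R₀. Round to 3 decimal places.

R₀ = Σ lₓ b_x:
  age 1: 0.48 × 410 = 196.8000
  age 2: 0.24 × 514 = 123.3600
  age 3: 0.14 × 558 = 78.1200
  age 4: 0.05 × 393 = 19.6500
  age 5: 0.01 × 295 = 2.9500
R₀ = 196.8000 + 123.3600 + 78.1200 + 19.6500 + 2.9500 = 420.8800

420.880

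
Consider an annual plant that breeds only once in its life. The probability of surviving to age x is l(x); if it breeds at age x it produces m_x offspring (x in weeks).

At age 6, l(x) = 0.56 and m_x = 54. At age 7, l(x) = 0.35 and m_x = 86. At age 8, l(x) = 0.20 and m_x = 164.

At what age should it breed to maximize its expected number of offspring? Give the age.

8

Expected offspring if breeding at age x = l(x) × m_x:
  age 6: 0.56 × 54 = 30.240
  age 7: 0.35 × 86 = 30.100
  age 8: 0.20 × 164 = 32.800
Maximum at age 8 (32.800).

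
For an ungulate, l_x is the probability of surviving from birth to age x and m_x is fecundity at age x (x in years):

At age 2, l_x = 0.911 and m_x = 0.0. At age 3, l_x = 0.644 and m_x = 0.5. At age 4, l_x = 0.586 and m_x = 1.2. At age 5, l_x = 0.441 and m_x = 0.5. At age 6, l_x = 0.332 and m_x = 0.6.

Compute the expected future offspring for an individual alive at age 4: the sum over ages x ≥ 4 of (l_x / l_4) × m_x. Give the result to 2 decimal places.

l_4 = 0.586. Conditional survival from age 4 to x is l_x / l_4.
  x=4: (0.586/0.586) × 1.2 = 1.2000
  x=5: (0.441/0.586) × 0.5 = 0.3763
  x=6: (0.332/0.586) × 0.6 = 0.3399
Sum = 1.2000 + 0.3763 + 0.3399 = 1.9162

1.92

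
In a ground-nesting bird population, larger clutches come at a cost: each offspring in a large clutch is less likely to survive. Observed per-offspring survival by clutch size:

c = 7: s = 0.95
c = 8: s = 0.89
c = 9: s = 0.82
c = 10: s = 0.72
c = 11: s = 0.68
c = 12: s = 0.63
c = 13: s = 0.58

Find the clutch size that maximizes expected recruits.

Expected recruits = c × s(c):
  c=7: 7 × 0.95 = 6.650
  c=8: 8 × 0.89 = 7.120
  c=9: 9 × 0.82 = 7.380
  c=10: 10 × 0.72 = 7.200
  c=11: 11 × 0.68 = 7.480
  c=12: 12 × 0.63 = 7.560
  c=13: 13 × 0.58 = 7.540
Maximum at c = 12 (7.560 recruits).

12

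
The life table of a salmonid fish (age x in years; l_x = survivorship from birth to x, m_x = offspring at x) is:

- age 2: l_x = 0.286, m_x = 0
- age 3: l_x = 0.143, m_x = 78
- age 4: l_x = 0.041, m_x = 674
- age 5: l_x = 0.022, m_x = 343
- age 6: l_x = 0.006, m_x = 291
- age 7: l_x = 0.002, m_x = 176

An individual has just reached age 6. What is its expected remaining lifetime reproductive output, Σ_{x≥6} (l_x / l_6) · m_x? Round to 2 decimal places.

l_6 = 0.006. Conditional survival from age 6 to x is l_x / l_6.
  x=6: (0.006/0.006) × 291 = 291.0000
  x=7: (0.002/0.006) × 176 = 58.6667
Sum = 291.0000 + 58.6667 = 349.6667

349.67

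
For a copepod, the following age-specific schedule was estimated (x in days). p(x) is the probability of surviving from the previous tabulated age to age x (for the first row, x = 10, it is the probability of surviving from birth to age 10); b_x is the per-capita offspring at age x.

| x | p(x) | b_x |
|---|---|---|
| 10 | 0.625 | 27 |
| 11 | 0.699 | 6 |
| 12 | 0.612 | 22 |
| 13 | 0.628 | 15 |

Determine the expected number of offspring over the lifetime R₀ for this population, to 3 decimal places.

27.897

Survivorship from birth: l_x = p_10·p_11·…·p_x.
  l_10 = 0.62500
  l_11 = 0.43687
  l_12 = 0.26737
  l_13 = 0.16791
R₀ = Σ l_x b_x:
  age 10: 0.62500 × 27 = 16.8750
  age 11: 0.43687 × 6 = 2.6212
  age 12: 0.26737 × 22 = 5.8821
  age 13: 0.16791 × 15 = 2.5187
R₀ = 16.8750 + 2.6212 + 5.8821 + 2.5187 = 27.8970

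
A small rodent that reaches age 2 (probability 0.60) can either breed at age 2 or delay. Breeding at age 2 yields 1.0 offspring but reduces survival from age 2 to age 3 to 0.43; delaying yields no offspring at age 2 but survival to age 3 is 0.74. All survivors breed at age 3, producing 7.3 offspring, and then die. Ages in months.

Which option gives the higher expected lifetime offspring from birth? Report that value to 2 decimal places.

breed at age 2: R₀ = 0.60 × (1.0 + 0.43 × 7.3) = 0.60 × 4.1390 = 2.4834
delay to age 3: R₀ = 0.60 × (0.74 × 7.3) = 0.60 × 5.4020 = 3.2412
Higher: delay to age 3 (3.2412).

3.24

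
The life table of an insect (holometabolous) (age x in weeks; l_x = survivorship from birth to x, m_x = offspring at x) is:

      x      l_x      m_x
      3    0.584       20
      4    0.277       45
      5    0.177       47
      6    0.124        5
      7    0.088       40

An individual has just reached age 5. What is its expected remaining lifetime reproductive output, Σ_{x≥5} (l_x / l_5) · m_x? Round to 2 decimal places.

l_5 = 0.177. Conditional survival from age 5 to x is l_x / l_5.
  x=5: (0.177/0.177) × 47 = 47.0000
  x=6: (0.124/0.177) × 5 = 3.5028
  x=7: (0.088/0.177) × 40 = 19.8870
Sum = 47.0000 + 3.5028 + 19.8870 = 70.3898

70.39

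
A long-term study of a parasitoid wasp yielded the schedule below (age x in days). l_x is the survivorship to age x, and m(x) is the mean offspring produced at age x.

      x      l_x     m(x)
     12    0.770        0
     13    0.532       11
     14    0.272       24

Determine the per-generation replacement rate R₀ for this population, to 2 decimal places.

R₀ = Σ l_x m(x):
  age 12: 0.770 × 0 = 0.0000
  age 13: 0.532 × 11 = 5.8520
  age 14: 0.272 × 24 = 6.5280
R₀ = 0.0000 + 5.8520 + 6.5280 = 12.3800

12.38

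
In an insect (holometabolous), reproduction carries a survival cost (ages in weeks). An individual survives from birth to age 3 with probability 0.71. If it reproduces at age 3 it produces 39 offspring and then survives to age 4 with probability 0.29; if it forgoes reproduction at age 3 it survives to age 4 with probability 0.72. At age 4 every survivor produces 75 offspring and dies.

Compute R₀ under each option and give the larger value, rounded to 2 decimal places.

43.13

breed at age 3: R₀ = 0.71 × (39 + 0.29 × 75) = 0.71 × 60.7500 = 43.1325
delay to age 4: R₀ = 0.71 × (0.72 × 75) = 0.71 × 54.0000 = 38.3400
Higher: breed at age 3 (43.1325).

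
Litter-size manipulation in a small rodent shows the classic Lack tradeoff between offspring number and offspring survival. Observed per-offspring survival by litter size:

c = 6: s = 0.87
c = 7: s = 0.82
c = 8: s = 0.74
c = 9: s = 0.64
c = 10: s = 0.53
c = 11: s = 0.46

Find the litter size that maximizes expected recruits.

Expected recruits = c × s(c):
  c=6: 6 × 0.87 = 5.220
  c=7: 7 × 0.82 = 5.740
  c=8: 8 × 0.74 = 5.920
  c=9: 9 × 0.64 = 5.760
  c=10: 10 × 0.53 = 5.300
  c=11: 11 × 0.46 = 5.060
Maximum at c = 8 (5.920 recruits).

8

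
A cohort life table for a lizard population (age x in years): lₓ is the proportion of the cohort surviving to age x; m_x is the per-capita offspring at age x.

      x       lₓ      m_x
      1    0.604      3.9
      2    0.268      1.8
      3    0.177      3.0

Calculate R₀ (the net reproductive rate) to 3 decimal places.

3.369

R₀ = Σ lₓ m_x:
  age 1: 0.604 × 3.9 = 2.3556
  age 2: 0.268 × 1.8 = 0.4824
  age 3: 0.177 × 3.0 = 0.5310
R₀ = 2.3556 + 0.4824 + 0.5310 = 3.3690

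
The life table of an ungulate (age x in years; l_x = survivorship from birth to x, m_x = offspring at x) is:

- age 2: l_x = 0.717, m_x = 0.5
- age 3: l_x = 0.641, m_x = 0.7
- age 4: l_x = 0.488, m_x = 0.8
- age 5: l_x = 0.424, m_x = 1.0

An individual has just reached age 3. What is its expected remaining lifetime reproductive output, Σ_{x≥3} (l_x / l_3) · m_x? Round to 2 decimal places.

l_3 = 0.641. Conditional survival from age 3 to x is l_x / l_3.
  x=3: (0.641/0.641) × 0.7 = 0.7000
  x=4: (0.488/0.641) × 0.8 = 0.6090
  x=5: (0.424/0.641) × 1.0 = 0.6615
Sum = 0.7000 + 0.6090 + 0.6615 = 1.9705

1.97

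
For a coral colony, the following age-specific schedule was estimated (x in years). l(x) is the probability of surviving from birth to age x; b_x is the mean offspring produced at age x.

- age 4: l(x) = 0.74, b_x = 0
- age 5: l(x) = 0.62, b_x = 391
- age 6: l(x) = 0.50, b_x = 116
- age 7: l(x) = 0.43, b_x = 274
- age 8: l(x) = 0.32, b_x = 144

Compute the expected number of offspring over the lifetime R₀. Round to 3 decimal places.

464.320

R₀ = Σ l(x) b_x:
  age 4: 0.74 × 0 = 0.0000
  age 5: 0.62 × 391 = 242.4200
  age 6: 0.50 × 116 = 58.0000
  age 7: 0.43 × 274 = 117.8200
  age 8: 0.32 × 144 = 46.0800
R₀ = 0.0000 + 242.4200 + 58.0000 + 117.8200 + 46.0800 = 464.3200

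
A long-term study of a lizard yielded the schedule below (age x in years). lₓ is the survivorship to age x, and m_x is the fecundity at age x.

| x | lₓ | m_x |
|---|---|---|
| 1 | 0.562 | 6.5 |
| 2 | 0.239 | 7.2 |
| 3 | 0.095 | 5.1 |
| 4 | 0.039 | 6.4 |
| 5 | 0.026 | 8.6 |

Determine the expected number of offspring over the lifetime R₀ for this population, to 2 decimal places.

6.33

R₀ = Σ lₓ m_x:
  age 1: 0.562 × 6.5 = 3.6530
  age 2: 0.239 × 7.2 = 1.7208
  age 3: 0.095 × 5.1 = 0.4845
  age 4: 0.039 × 6.4 = 0.2496
  age 5: 0.026 × 8.6 = 0.2236
R₀ = 3.6530 + 1.7208 + 0.4845 + 0.2496 + 0.2236 = 6.3315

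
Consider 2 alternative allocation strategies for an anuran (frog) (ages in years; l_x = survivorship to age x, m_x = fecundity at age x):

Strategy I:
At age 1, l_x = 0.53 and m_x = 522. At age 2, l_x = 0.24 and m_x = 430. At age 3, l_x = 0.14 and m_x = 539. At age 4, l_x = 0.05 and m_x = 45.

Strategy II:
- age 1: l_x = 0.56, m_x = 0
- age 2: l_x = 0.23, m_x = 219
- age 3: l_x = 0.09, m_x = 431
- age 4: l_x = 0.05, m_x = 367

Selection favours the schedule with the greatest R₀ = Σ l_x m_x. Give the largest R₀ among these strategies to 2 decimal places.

457.57

Strategy I: R₀ = 0.53×522 + 0.24×430 + 0.14×539 + 0.05×45 = 457.5700
Strategy II: R₀ = 0.56×0 + 0.23×219 + 0.09×431 + 0.05×367 = 107.5100
Highest R₀: strategy I with 457.5700.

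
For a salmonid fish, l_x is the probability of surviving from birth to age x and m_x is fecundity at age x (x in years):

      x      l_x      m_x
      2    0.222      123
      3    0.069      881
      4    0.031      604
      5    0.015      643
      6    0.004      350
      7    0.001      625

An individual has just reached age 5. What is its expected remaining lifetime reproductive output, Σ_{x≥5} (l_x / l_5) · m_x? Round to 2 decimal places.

778.00

l_5 = 0.015. Conditional survival from age 5 to x is l_x / l_5.
  x=5: (0.015/0.015) × 643 = 643.0000
  x=6: (0.004/0.015) × 350 = 93.3333
  x=7: (0.001/0.015) × 625 = 41.6667
Sum = 643.0000 + 93.3333 + 41.6667 = 778.0000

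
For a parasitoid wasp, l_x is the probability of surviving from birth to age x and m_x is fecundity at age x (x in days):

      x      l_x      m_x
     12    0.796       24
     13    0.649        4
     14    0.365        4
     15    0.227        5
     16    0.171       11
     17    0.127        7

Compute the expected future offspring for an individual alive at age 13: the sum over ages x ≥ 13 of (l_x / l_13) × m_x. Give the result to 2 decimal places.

12.27

l_13 = 0.649. Conditional survival from age 13 to x is l_x / l_13.
  x=13: (0.649/0.649) × 4 = 4.0000
  x=14: (0.365/0.649) × 4 = 2.2496
  x=15: (0.227/0.649) × 5 = 1.7488
  x=16: (0.171/0.649) × 11 = 2.8983
  x=17: (0.127/0.649) × 7 = 1.3698
Sum = 4.0000 + 2.2496 + 1.7488 + 2.8983 + 1.3698 = 12.2666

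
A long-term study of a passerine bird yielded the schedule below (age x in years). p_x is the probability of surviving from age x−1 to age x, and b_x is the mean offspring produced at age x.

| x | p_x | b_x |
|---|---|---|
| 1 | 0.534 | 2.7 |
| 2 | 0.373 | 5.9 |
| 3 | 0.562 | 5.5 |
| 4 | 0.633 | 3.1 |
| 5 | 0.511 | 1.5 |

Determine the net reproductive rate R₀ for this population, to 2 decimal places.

Survivorship from birth: l_x = p_1·p_2·…·p_x.
  l_1 = 0.53400
  l_2 = 0.19918
  l_3 = 0.11194
  l_4 = 0.07086
  l_5 = 0.03621
R₀ = Σ l_x b_x:
  age 1: 0.53400 × 2.7 = 1.4418
  age 2: 0.19918 × 5.9 = 1.1752
  age 3: 0.11194 × 5.5 = 0.6157
  age 4: 0.07086 × 3.1 = 0.2197
  age 5: 0.03621 × 1.5 = 0.0543
R₀ = 1.4418 + 1.1752 + 0.6157 + 0.2197 + 0.0543 = 3.5066

3.51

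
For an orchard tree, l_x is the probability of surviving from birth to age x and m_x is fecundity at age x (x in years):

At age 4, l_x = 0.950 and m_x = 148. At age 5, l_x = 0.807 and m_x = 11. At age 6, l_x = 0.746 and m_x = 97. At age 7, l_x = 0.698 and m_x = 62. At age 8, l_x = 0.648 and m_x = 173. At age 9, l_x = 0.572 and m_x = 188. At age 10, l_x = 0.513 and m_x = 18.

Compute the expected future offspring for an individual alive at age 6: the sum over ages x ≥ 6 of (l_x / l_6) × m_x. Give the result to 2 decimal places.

461.81

l_6 = 0.746. Conditional survival from age 6 to x is l_x / l_6.
  x=6: (0.746/0.746) × 97 = 97.0000
  x=7: (0.698/0.746) × 62 = 58.0107
  x=8: (0.648/0.746) × 173 = 150.2735
  x=9: (0.572/0.746) × 188 = 144.1501
  x=10: (0.513/0.746) × 18 = 12.3780
Sum = 97.0000 + 58.0107 + 150.2735 + 144.1501 + 12.3780 = 461.8123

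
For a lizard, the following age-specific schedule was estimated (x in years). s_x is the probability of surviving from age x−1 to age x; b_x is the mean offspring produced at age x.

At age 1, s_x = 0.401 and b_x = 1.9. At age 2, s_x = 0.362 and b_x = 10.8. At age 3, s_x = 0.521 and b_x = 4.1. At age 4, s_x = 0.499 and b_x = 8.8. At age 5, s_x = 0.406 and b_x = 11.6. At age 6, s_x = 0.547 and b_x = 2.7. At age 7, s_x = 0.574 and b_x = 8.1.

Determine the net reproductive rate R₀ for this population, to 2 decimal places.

3.21

Survivorship from birth: l_x = s_1·s_2·…·s_x.
  l_1 = 0.40100
  l_2 = 0.14516
  l_3 = 0.07563
  l_4 = 0.03774
  l_5 = 0.01532
  l_6 = 0.00838
  l_7 = 0.00481
R₀ = Σ l_x b_x:
  age 1: 0.40100 × 1.9 = 0.7619
  age 2: 0.14516 × 10.8 = 1.5677
  age 3: 0.07563 × 4.1 = 0.3101
  age 4: 0.03774 × 8.8 = 0.3321
  age 5: 0.01532 × 11.6 = 0.1777
  age 6: 0.00838 × 2.7 = 0.0226
  age 7: 0.00481 × 8.1 = 0.0390
R₀ = 0.7619 + 1.5677 + 0.3101 + 0.3321 + 0.1777 + 0.0226 + 0.0390 = 3.2111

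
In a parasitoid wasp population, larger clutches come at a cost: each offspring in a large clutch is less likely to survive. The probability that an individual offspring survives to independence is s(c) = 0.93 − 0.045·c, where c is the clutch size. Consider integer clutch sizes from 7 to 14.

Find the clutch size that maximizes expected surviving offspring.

10

Expected surviving offspring = c × s(c):
  c=7: 7 × 0.615 = 4.305
  c=8: 8 × 0.570 = 4.560
  c=9: 9 × 0.525 = 4.725
  c=10: 10 × 0.480 = 4.800
  c=11: 11 × 0.435 = 4.785
  c=12: 12 × 0.390 = 4.680
  c=13: 13 × 0.345 = 4.485
  c=14: 14 × 0.300 = 4.200
Maximum at c = 10 (4.800 surviving offspring).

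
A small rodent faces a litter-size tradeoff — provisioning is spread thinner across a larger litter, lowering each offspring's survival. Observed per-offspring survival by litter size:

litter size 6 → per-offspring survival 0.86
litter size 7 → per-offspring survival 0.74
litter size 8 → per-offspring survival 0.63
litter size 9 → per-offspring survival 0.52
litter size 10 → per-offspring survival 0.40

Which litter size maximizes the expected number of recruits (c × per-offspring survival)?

7

Expected recruits = c × s(c):
  c=6: 6 × 0.86 = 5.160
  c=7: 7 × 0.74 = 5.180
  c=8: 8 × 0.63 = 5.040
  c=9: 9 × 0.52 = 4.680
  c=10: 10 × 0.40 = 4.000
Maximum at c = 7 (5.180 recruits).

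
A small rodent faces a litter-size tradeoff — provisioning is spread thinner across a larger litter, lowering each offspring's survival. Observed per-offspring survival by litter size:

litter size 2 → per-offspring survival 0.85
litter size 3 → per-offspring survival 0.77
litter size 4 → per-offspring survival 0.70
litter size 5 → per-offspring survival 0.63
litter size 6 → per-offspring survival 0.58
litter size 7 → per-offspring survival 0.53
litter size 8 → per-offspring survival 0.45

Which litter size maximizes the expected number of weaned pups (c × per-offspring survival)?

Expected weaned pups = c × s(c):
  c=2: 2 × 0.85 = 1.700
  c=3: 3 × 0.77 = 2.310
  c=4: 4 × 0.70 = 2.800
  c=5: 5 × 0.63 = 3.150
  c=6: 6 × 0.58 = 3.480
  c=7: 7 × 0.53 = 3.710
  c=8: 8 × 0.45 = 3.600
Maximum at c = 7 (3.710 weaned pups).

7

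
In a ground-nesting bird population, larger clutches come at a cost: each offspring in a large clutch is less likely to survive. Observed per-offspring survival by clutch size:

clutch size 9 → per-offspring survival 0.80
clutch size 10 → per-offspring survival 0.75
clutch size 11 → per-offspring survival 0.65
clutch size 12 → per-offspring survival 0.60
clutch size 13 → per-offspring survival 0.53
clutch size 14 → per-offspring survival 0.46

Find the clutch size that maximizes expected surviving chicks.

10

Expected surviving chicks = c × s(c):
  c=9: 9 × 0.80 = 7.200
  c=10: 10 × 0.75 = 7.500
  c=11: 11 × 0.65 = 7.150
  c=12: 12 × 0.60 = 7.200
  c=13: 13 × 0.53 = 6.890
  c=14: 14 × 0.46 = 6.440
Maximum at c = 10 (7.500 surviving chicks).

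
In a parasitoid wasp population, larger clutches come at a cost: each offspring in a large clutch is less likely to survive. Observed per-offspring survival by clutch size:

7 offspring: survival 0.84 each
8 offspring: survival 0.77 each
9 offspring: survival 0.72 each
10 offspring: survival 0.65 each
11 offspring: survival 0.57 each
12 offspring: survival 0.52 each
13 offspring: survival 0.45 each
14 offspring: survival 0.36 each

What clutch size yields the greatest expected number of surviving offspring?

10

Expected surviving offspring = c × s(c):
  c=7: 7 × 0.84 = 5.880
  c=8: 8 × 0.77 = 6.160
  c=9: 9 × 0.72 = 6.480
  c=10: 10 × 0.65 = 6.500
  c=11: 11 × 0.57 = 6.270
  c=12: 12 × 0.52 = 6.240
  c=13: 13 × 0.45 = 5.850
  c=14: 14 × 0.36 = 5.040
Maximum at c = 10 (6.500 surviving offspring).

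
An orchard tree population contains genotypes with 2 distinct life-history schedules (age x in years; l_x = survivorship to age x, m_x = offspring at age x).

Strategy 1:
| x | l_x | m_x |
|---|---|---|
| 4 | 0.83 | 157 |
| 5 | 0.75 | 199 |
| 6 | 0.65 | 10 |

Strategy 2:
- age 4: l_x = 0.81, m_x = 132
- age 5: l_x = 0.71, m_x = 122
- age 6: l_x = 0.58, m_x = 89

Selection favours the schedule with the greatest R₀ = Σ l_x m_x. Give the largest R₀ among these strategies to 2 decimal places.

286.06

Strategy 1: R₀ = 0.83×157 + 0.75×199 + 0.65×10 = 286.0600
Strategy 2: R₀ = 0.81×132 + 0.71×122 + 0.58×89 = 245.1600
Highest R₀: strategy 1 with 286.0600.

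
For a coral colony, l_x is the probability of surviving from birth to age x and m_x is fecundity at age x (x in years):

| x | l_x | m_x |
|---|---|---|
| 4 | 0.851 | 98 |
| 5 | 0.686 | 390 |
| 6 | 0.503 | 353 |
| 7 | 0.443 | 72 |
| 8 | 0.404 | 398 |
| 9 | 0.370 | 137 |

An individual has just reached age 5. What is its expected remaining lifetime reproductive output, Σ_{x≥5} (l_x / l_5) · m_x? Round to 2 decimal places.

l_5 = 0.686. Conditional survival from age 5 to x is l_x / l_5.
  x=5: (0.686/0.686) × 390 = 390.0000
  x=6: (0.503/0.686) × 353 = 258.8324
  x=7: (0.443/0.686) × 72 = 46.4956
  x=8: (0.404/0.686) × 398 = 234.3907
  x=9: (0.370/0.686) × 137 = 73.8921
Sum = 390.0000 + 258.8324 + 46.4956 + 234.3907 + 73.8921 = 1003.6108

1003.61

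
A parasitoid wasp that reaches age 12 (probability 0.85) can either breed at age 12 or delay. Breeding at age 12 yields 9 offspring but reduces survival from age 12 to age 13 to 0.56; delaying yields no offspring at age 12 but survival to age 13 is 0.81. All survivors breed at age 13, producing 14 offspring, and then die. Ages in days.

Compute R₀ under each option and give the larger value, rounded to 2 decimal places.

14.31

breed at age 12: R₀ = 0.85 × (9 + 0.56 × 14) = 0.85 × 16.8400 = 14.3140
delay to age 13: R₀ = 0.85 × (0.81 × 14) = 0.85 × 11.3400 = 9.6390
Higher: breed at age 12 (14.3140).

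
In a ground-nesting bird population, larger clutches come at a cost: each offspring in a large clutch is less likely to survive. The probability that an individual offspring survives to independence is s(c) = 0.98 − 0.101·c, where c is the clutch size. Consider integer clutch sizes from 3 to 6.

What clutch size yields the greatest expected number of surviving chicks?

5

Expected surviving chicks = c × s(c):
  c=3: 3 × 0.677 = 2.031
  c=4: 4 × 0.576 = 2.304
  c=5: 5 × 0.475 = 2.375
  c=6: 6 × 0.374 = 2.244
Maximum at c = 5 (2.375 surviving chicks).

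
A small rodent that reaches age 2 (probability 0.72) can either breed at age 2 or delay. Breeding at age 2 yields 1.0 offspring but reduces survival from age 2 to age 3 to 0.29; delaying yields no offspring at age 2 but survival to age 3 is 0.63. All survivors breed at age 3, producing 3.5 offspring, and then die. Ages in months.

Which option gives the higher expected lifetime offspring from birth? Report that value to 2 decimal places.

1.59

breed at age 2: R₀ = 0.72 × (1.0 + 0.29 × 3.5) = 0.72 × 2.0150 = 1.4508
delay to age 3: R₀ = 0.72 × (0.63 × 3.5) = 0.72 × 2.2050 = 1.5876
Higher: delay to age 3 (1.5876).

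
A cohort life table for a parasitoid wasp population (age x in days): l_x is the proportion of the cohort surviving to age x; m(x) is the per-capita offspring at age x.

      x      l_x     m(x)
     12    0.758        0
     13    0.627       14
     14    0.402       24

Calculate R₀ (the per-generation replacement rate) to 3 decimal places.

R₀ = Σ l_x m(x):
  age 12: 0.758 × 0 = 0.0000
  age 13: 0.627 × 14 = 8.7780
  age 14: 0.402 × 24 = 9.6480
R₀ = 0.0000 + 8.7780 + 9.6480 = 18.4260

18.426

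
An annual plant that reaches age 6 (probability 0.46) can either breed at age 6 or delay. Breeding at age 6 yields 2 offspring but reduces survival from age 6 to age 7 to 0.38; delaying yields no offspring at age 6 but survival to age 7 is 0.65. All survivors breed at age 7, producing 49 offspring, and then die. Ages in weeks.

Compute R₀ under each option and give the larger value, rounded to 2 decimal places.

14.65

breed at age 6: R₀ = 0.46 × (2 + 0.38 × 49) = 0.46 × 20.6200 = 9.4852
delay to age 7: R₀ = 0.46 × (0.65 × 49) = 0.46 × 31.8500 = 14.6510
Higher: delay to age 7 (14.6510).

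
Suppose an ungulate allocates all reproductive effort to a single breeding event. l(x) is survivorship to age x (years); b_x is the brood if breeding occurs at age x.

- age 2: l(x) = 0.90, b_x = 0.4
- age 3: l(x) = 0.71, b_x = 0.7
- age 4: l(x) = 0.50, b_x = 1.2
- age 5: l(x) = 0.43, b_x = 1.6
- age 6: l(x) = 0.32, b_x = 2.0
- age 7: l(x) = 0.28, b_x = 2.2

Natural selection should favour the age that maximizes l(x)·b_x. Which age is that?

5

Expected offspring if breeding at age x = l(x) × b_x:
  age 2: 0.90 × 0.4 = 0.360
  age 3: 0.71 × 0.7 = 0.497
  age 4: 0.50 × 1.2 = 0.600
  age 5: 0.43 × 1.6 = 0.688
  age 6: 0.32 × 2.0 = 0.640
  age 7: 0.28 × 2.2 = 0.616
Maximum at age 5 (0.688).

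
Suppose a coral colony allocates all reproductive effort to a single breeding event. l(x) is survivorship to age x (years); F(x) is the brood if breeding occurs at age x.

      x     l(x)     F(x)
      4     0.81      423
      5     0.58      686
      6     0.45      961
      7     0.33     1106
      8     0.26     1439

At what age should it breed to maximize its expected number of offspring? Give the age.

6

Expected offspring if breeding at age x = l(x) × F(x):
  age 4: 0.81 × 423 = 342.630
  age 5: 0.58 × 686 = 397.880
  age 6: 0.45 × 961 = 432.450
  age 7: 0.33 × 1106 = 364.980
  age 8: 0.26 × 1439 = 374.140
Maximum at age 6 (432.450).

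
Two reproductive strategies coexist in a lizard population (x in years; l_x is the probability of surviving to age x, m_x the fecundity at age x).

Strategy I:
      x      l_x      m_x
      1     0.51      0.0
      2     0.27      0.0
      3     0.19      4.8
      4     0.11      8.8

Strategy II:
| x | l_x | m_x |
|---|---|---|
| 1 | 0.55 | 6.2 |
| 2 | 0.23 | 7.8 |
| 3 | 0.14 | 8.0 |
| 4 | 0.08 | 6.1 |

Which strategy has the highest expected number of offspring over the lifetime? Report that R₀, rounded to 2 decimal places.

6.81

Strategy I: R₀ = 0.51×0.0 + 0.27×0.0 + 0.19×4.8 + 0.11×8.8 = 1.8800
Strategy II: R₀ = 0.55×6.2 + 0.23×7.8 + 0.14×8.0 + 0.08×6.1 = 6.8120
Highest R₀: strategy II with 6.8120.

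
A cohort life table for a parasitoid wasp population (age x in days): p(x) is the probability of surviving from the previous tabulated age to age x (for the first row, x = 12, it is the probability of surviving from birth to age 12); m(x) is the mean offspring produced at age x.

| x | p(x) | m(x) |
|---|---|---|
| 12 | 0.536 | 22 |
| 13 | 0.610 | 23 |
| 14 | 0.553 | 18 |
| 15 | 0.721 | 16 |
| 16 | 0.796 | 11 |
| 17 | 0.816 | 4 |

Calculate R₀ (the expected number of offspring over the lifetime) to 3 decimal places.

Survivorship from birth: l_x = p_12·p_13·…·p_x.
  l_12 = 0.53600
  l_13 = 0.32696
  l_14 = 0.18081
  l_15 = 0.13036
  l_16 = 0.10377
  l_17 = 0.08468
R₀ = Σ l_x m(x):
  age 12: 0.53600 × 22 = 11.7920
  age 13: 0.32696 × 23 = 7.5201
  age 14: 0.18081 × 18 = 3.2546
  age 15: 0.13036 × 16 = 2.0858
  age 16: 0.10377 × 11 = 1.1415
  age 17: 0.08468 × 4 = 0.3387
R₀ = 11.7920 + 7.5201 + 3.2546 + 2.0858 + 1.1415 + 0.3387 = 26.1326

26.133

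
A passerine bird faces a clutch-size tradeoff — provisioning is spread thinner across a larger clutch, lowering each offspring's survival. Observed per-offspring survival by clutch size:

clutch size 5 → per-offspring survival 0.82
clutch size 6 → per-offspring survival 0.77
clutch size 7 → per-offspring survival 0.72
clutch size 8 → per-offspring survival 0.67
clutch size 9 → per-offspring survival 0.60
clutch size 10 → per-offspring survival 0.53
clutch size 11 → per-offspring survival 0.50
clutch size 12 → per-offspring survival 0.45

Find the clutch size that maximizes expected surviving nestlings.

11

Expected surviving nestlings = c × s(c):
  c=5: 5 × 0.82 = 4.100
  c=6: 6 × 0.77 = 4.620
  c=7: 7 × 0.72 = 5.040
  c=8: 8 × 0.67 = 5.360
  c=9: 9 × 0.60 = 5.400
  c=10: 10 × 0.53 = 5.300
  c=11: 11 × 0.50 = 5.500
  c=12: 12 × 0.45 = 5.400
Maximum at c = 11 (5.500 surviving nestlings).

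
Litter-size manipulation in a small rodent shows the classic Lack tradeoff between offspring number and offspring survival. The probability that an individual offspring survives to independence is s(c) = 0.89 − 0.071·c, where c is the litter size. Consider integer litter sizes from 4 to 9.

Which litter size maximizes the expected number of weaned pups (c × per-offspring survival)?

Expected weaned pups = c × s(c):
  c=4: 4 × 0.606 = 2.424
  c=5: 5 × 0.535 = 2.675
  c=6: 6 × 0.464 = 2.784
  c=7: 7 × 0.393 = 2.751
  c=8: 8 × 0.322 = 2.576
  c=9: 9 × 0.251 = 2.259
Maximum at c = 6 (2.784 weaned pups).

6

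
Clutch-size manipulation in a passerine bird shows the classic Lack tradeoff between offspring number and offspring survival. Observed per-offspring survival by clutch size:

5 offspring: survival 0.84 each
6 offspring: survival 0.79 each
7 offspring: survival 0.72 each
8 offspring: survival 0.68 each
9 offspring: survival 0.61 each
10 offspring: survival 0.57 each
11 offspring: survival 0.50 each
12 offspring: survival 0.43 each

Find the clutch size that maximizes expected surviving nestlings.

Expected surviving nestlings = c × s(c):
  c=5: 5 × 0.84 = 4.200
  c=6: 6 × 0.79 = 4.740
  c=7: 7 × 0.72 = 5.040
  c=8: 8 × 0.68 = 5.440
  c=9: 9 × 0.61 = 5.490
  c=10: 10 × 0.57 = 5.700
  c=11: 11 × 0.50 = 5.500
  c=12: 12 × 0.43 = 5.160
Maximum at c = 10 (5.700 surviving nestlings).

10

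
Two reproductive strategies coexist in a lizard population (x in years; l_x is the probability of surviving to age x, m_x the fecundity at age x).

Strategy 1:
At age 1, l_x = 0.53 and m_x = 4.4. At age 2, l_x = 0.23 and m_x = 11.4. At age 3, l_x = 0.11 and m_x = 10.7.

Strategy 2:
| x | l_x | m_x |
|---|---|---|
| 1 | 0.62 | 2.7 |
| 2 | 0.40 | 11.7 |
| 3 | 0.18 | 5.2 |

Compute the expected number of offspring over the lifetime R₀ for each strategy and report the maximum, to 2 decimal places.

Strategy 1: R₀ = 0.53×4.4 + 0.23×11.4 + 0.11×10.7 = 6.1310
Strategy 2: R₀ = 0.62×2.7 + 0.40×11.7 + 0.18×5.2 = 7.2900
Highest R₀: strategy 2 with 7.2900.

7.29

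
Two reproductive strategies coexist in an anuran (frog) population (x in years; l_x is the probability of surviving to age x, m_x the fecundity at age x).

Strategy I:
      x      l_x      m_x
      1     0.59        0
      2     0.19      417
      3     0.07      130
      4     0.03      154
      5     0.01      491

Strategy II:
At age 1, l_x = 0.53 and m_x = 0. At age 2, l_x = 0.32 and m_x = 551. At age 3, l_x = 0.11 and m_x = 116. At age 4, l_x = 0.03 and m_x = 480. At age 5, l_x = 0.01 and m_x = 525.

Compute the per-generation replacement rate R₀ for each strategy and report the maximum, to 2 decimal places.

208.73

Strategy I: R₀ = 0.59×0 + 0.19×417 + 0.07×130 + 0.03×154 + 0.01×491 = 97.8600
Strategy II: R₀ = 0.53×0 + 0.32×551 + 0.11×116 + 0.03×480 + 0.01×525 = 208.7300
Highest R₀: strategy II with 208.7300.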